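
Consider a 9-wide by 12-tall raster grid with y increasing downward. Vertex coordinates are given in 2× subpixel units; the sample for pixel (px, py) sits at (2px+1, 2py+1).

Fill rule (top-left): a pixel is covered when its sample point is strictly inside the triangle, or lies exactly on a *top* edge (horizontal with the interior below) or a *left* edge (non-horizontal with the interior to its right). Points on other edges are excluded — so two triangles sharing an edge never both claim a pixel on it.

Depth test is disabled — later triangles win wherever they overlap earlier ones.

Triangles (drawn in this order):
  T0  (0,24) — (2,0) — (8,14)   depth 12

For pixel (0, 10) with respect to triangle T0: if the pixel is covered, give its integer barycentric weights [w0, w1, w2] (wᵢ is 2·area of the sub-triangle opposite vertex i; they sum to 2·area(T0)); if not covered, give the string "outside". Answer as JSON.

T0:
  2·area = 172
  edge (0, 24)→(2, 0): d=(2,-24) top-left  bias=+0
  edge (2, 0)→(8, 14): d=(6,14) right/bottom  bias=-1
  edge (8, 14)→(0, 24): d=(-8,10) right/bottom  bias=-1
    (1,1)@(3, 3): e=[30,4,138] → #
    (2,1)@(5, 3): e=[78,-24,118] → ·
    (1,2)@(3, 5): e=[34,16,122] → #
    (2,2)@(5, 5): e=[82,-12,102] → ·
    (1,3)@(3, 7): e=[38,28,106] → #
    (2,3)@(5, 7): e=[86,0,86] → ·  [on edge]
    (1,4)@(3, 9): e=[42,40,90] → #
    (2,4)@(5, 9): e=[90,12,70] → #
    (3,4)@(7, 9): e=[138,-16,50] → ·
    (1,5)@(3, 11): e=[46,52,74] → #
    (3,5)@(7, 11): e=[142,-4,34] → ·
    (0,6)@(1, 13): e=[2,92,78] → #
    (5,10)@(11, 21): e=[258,0,-86] → ·  [on edge]
  covered (21 px):
    · · · · · · · · ·
    · # · · · · · · ·
    · # · · · · · · ·
    · # · · · · · · ·
    · # # · · · · · ·
    · # # · · · · · ·
    # # # # · · · · ·
    # # # # · · · · ·
    # # # · · · · · ·
    # # · · · · · · ·
    # · · · · · · · ·
    · · · · · · · · ·

Answer: [140,14,18]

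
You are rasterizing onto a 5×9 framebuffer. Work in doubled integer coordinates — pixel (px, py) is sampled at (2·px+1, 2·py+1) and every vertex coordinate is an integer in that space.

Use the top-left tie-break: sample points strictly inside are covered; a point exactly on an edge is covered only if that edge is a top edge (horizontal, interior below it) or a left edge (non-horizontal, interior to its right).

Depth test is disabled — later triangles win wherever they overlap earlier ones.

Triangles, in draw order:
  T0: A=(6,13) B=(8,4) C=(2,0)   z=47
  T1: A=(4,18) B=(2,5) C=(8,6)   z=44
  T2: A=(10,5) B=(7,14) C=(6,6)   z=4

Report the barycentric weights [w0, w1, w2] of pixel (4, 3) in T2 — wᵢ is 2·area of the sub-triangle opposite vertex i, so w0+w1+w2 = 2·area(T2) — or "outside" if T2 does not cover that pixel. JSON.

T0:
  2·area = 62  (B↔C swapped to make it positive)
  edge (6, 13)→(2, 0): d=(-4,-13) top-left  bias=+0
  edge (2, 0)→(8, 4): d=(6,4) right/bottom  bias=-1
  edge (8, 4)→(6, 13): d=(-2,9) right/bottom  bias=-1
    (1,0)@(3, 1): e=[9,2,51] → #
    (2,0)@(5, 1): e=[35,-6,33] → ·
    (1,1)@(3, 3): e=[1,14,47] → #
    (2,1)@(5, 3): e=[27,6,29] → #
    (3,1)@(7, 3): e=[53,-2,11] → ·
    (1,2)@(3, 5): e=[-7,26,43] → ·
    (2,2)@(5, 5): e=[19,18,25] → #
    (3,2)@(7, 5): e=[45,10,7] → #
    (4,2)@(9, 5): e=[71,2,-11] → ·
    (2,3)@(5, 7): e=[11,30,21] → #
    (4,3)@(9, 7): e=[63,14,-15] → ·
    (2,4)@(5, 9): e=[3,42,17] → #
  covered (8 px):
    · # · · ·
    · # # · ·
    · · # # ·
    · · # # ·
    · · # · ·
    · · · · ·
    · · · · ·
    · · · · ·
    · · · · ·
T1:
  2·area = 76
  edge (4, 18)→(2, 5): d=(-2,-13) top-left  bias=+0
  edge (2, 5)→(8, 6): d=(6,1) right/bottom  bias=-1
  edge (8, 6)→(4, 18): d=(-4,12) right/bottom  bias=-1
    (4,1)@(9, 3): e=[95,-19,0] → ·  [on edge]
    (1,3)@(3, 7): e=[9,11,56] → #
    (2,3)@(5, 7): e=[35,9,32] → #
    (3,3)@(7, 7): e=[61,7,8] → #
    (4,3)@(9, 7): e=[87,5,-16] → ·
    (1,4)@(3, 9): e=[5,23,48] → #
    (3,4)@(7, 9): e=[57,19,0] → ·  [on edge]
    (1,5)@(3, 11): e=[1,35,40] → #
    (3,5)@(7, 11): e=[53,31,-8] → ·
    (1,6)@(3, 13): e=[-3,47,32] → ·
    (2,6)@(5, 13): e=[23,45,8] → #
    (3,6)@(7, 13): e=[49,43,-16] → ·
    (2,7)@(5, 15): e=[19,57,0] → ·  [on edge]
  covered (8 px):
    · · · · ·
    · · · · ·
    · · · · ·
    · # # # ·
    · # # · ·
    · # # · ·
    · · # · ·
    · · · · ·
    · · · · ·
T2:
  2·area = 33
  edge (10, 5)→(7, 14): d=(-3,9) right/bottom  bias=-1
  edge (7, 14)→(6, 6): d=(-1,-8) top-left  bias=+0
  edge (6, 6)→(10, 5): d=(4,-1) top-left  bias=+0
    (3,3)@(7, 7): e=[21,7,5] → #
    (4,3)@(9, 7): e=[3,23,7] → #
    (3,4)@(7, 9): e=[15,5,13] → #
    (4,4)@(9, 9): e=[-3,21,15] → ·
    (3,5)@(7, 11): e=[9,3,21] → #
    (4,5)@(9, 11): e=[-9,19,23] → ·
    (3,6)@(7, 13): e=[3,1,29] → #
    (4,6)@(9, 13): e=[-15,17,31] → ·
    (3,7)@(7, 15): e=[-3,-1,37] → ·
  covered (5 px):
    · · · · ·
    · · · · ·
    · · · · ·
    · · · # #
    · · · # ·
    · · · # ·
    · · · # ·
    · · · · ·
    · · · · ·

Result: [23,7,3]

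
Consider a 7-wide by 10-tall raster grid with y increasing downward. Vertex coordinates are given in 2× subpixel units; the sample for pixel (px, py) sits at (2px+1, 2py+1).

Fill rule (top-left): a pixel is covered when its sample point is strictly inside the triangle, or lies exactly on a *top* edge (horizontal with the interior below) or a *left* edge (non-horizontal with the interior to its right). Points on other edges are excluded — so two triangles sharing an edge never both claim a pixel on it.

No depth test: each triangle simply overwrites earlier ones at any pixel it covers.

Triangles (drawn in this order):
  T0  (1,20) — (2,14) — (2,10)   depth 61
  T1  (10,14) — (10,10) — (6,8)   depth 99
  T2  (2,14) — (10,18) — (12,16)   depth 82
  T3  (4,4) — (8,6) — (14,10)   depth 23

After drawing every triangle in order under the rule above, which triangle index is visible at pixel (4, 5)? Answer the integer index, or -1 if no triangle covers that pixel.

T0:
  2·area = 4  (B↔C swapped to make it positive)
  edge (1, 20)→(2, 10): d=(1,-10) top-left  bias=+0
  edge (2, 10)→(2, 14): d=(0,4) right/bottom  bias=-1
  edge (2, 14)→(1, 20): d=(-1,6) right/bottom  bias=-1
  covered (0 px):
    . . . . . . .
    . . . . . . .
    . . . . . . .
    . . . . . . .
    . . . . . . .
    . . . . . . .
    . . . . . . .
    . . . . . . .
    . . . . . . .
    . . . . . . .
T1:
  2·area = 16  (B↔C swapped to make it positive)
  edge (10, 14)→(6, 8): d=(-4,-6) top-left  bias=+0
  edge (6, 8)→(10, 10): d=(4,2) right/bottom  bias=-1
  edge (10, 10)→(10, 14): d=(0,4) right/bottom  bias=-1
    (3,4)@(7, 9): e=[2,2,12] → X
    (4,4)@(9, 9): e=[14,-2,4] → .
    (3,5)@(7, 11): e=[-6,10,12] → .
    (4,5)@(9, 11): e=[6,6,4] → X
    (5,5)@(11, 11): e=[18,2,-4] → .
    (4,6)@(9, 13): e=[-2,14,4] → .
  covered (2 px):
    . . . . . . .
    . . . . . . .
    . . . . . . .
    . . . . . . .
    . . . X . . .
    . . . . X . .
    . . . . . . .
    . . . . . . .
    . . . . . . .
    . . . . . . .
T2:
  2·area = 24  (B↔C swapped to make it positive)
  edge (2, 14)→(12, 16): d=(10,2) right/bottom  bias=-1
  edge (12, 16)→(10, 18): d=(-2,2) right/bottom  bias=-1
  edge (10, 18)→(2, 14): d=(-8,-4) top-left  bias=+0
    (2,7)@(5, 15): e=[4,16,4] → X
    (3,7)@(7, 15): e=[0,12,12] → .  [on edge]
    (6,7)@(13, 15): e=[-12,0,36] → .  [on edge]
    (2,8)@(5, 17): e=[24,12,-12] → .
    (4,8)@(9, 17): e=[16,4,4] → X
    (5,8)@(11, 17): e=[12,0,12] → .  [on edge]
    (4,9)@(9, 19): e=[36,0,-12] → .  [on edge]
  covered (2 px):
    . . . . . . .
    . . . . . . .
    . . . . . . .
    . . . . . . .
    . . . . . . .
    . . . . . . .
    . . . . . . .
    . . X . . . .
    . . . . X . .
    . . . . . . .
T3:
  2·area = 4
  edge (4, 4)→(8, 6): d=(4,2) right/bottom  bias=-1
  edge (8, 6)→(14, 10): d=(6,4) right/bottom  bias=-1
  edge (14, 10)→(4, 4): d=(-10,-6) top-left  bias=+0
    (4,3)@(9, 7): e=[2,2,0] → X  [on edge]
    (5,3)@(11, 7): e=[-2,-6,12] → .
    (4,4)@(9, 9): e=[10,14,-20] → .
  covered (1 px):
    . . . . . . .
    . . . . . . .
    . . . . . . .
    . . . . X . .
    . . . . . . .
    . . . . . . .
    . . . . . . .
    . . . . . . .
    . . . . . . .
    . . . . . . .

Z-buffer (winner per pixel, '.' = empty):
  . . . . . . .
  . . . . . . .
  . . . . . . .
  . . . . 3 . .
  . . . 1 . . .
  . . . . 1 . .
  . . . . . . .
  . . 2 . . . .
  . . . . 2 . .
  . . . . . . .

Answer: 1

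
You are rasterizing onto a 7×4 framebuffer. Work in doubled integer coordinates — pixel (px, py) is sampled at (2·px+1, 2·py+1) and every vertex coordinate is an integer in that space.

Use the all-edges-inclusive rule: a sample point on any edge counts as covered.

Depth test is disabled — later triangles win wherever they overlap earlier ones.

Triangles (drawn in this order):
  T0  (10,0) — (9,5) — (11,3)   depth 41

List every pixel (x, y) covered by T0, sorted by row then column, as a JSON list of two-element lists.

T0:
  2·area = 8  (B↔C swapped to make it positive)
  edge (10, 0)→(11, 3): d=(1,3) inclusive
  edge (11, 3)→(9, 5): d=(-2,2) inclusive
  edge (9, 5)→(10, 0): d=(1,-5) inclusive
    (6,0)@(13, 1): e=[-8,0,16] → .  [on edge]
    (5,1)@(11, 3): e=[0,0,8] → X  [on edge]
    (6,1)@(13, 3): e=[-6,-4,18] → .
    (4,2)@(9, 5): e=[8,0,0] → X  [on edge]
    (5,2)@(11, 5): e=[2,-4,10] → .
    (3,3)@(7, 7): e=[16,0,-8] → .  [on edge]
    (4,3)@(9, 7): e=[10,-4,2] → .
  covered (2 px):
    . . . . . . .
    . . . . . X .
    . . . . X . .
    . . . . . . .

Final: [[5,1],[4,2]]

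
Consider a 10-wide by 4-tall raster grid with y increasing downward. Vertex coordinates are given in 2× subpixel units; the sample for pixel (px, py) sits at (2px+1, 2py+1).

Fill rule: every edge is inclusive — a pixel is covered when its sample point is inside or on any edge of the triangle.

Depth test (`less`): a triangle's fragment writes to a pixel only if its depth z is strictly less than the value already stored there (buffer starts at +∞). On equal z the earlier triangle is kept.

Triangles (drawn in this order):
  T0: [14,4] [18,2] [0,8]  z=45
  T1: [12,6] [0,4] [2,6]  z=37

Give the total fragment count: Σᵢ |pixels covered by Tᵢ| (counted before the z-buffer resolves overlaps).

T0:
  2·area = 12  (B↔C swapped to make it positive)
  edge (14, 4)→(0, 8): d=(-14,4) inclusive
  edge (0, 8)→(18, 2): d=(18,-6) inclusive
  edge (18, 2)→(14, 4): d=(-4,2) inclusive
    (7,1)@(15, 3): e=[10,0,2] → #  [on edge]
    (8,1)@(17, 3): e=[2,12,-2] → ·
    (4,2)@(9, 5): e=[6,0,6] → #  [on edge]
    (5,2)@(11, 5): e=[-2,12,2] → ·
    (7,2)@(15, 5): e=[-18,36,-6] → ·
    (1,3)@(3, 7): e=[2,0,10] → #  [on edge]
    (2,3)@(5, 7): e=[-6,12,6] → ·
    (4,3)@(9, 7): e=[-22,36,-2] → ·
  covered (3 px):
    · · · · · · · · · ·
    · · · · · · · # · ·
    · · · · # · · · · ·
    · # · · · · · · · ·
T1:
  2·area = 20  (B↔C swapped to make it positive)
  edge (12, 6)→(2, 6): d=(-10,0) inclusive
  edge (2, 6)→(0, 4): d=(-2,-2) inclusive
  edge (0, 4)→(12, 6): d=(12,2) inclusive
    (0,2)@(1, 5): e=[10,0,10] → #  [on edge]
    (1,2)@(3, 5): e=[10,4,6] → #
    (2,2)@(5, 5): e=[10,8,2] → #
    (3,2)@(7, 5): e=[10,12,-2] → ·
    (0,3)@(1, 7): e=[-10,-4,34] → ·
    (1,3)@(3, 7): e=[-10,0,30] → ·  [on edge]
    (2,3)@(5, 7): e=[-10,4,26] → ·
  covered (3 px):
    · · · · · · · · · ·
    · · · · · · · · · ·
    # # # · · · · · · ·
    · · · · · · · · · ·

Final: 6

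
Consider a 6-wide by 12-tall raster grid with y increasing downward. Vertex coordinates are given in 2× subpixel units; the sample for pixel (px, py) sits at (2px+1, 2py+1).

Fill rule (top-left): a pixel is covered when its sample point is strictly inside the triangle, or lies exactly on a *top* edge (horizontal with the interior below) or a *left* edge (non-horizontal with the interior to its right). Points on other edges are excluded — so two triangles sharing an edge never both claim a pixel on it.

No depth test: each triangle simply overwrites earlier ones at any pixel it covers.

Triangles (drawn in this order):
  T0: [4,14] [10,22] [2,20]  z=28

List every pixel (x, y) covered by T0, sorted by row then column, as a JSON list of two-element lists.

T0:
  2·area = 52
  edge (4, 14)→(10, 22): d=(6,8) right/bottom  bias=-1
  edge (10, 22)→(2, 20): d=(-8,-2) top-left  bias=+0
  edge (2, 20)→(4, 14): d=(2,-6) top-left  bias=+0
    (3,2)@(7, 5): e=[-78,130,0] → ·  [on edge]
    (2,5)@(5, 11): e=[-26,78,0] → ·  [on edge]
    (1,8)@(3, 17): e=[26,26,0] → #  [on edge]
    (2,8)@(5, 17): e=[10,30,12] → #
    (3,8)@(7, 17): e=[-6,34,24] → ·
    (1,9)@(3, 19): e=[38,10,4] → #
    (3,9)@(7, 19): e=[6,18,28] → #
    (4,9)@(9, 19): e=[-10,22,40] → ·
    (1,10)@(3, 21): e=[50,-6,8] → ·
    (2,10)@(5, 21): e=[34,-2,20] → ·
    (3,10)@(7, 21): e=[18,2,32] → #
    (4,10)@(9, 21): e=[2,6,44] → #
    (0,11)@(1, 23): e=[78,-26,0] → ·  [on edge]
  covered (7 px):
    · · · · · ·
    · · · · · ·
    · · · · · ·
    · · · · · ·
    · · · · · ·
    · · · · · ·
    · · · · · ·
    · · · · · ·
    · # # · · ·
    · # # # · ·
    · · · # # ·
    · · · · · ·

Answer: [[1,8],[2,8],[1,9],[2,9],[3,9],[3,10],[4,10]]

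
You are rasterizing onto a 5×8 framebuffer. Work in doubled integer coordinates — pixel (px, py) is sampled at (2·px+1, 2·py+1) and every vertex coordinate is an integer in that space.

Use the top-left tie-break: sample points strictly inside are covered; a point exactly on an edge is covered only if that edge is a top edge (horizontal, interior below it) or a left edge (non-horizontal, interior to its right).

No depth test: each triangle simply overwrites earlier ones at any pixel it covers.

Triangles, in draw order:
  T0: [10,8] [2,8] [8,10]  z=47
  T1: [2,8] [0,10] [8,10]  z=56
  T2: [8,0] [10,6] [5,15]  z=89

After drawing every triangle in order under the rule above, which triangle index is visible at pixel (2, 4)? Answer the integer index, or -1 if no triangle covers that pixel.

T0:
  2·area = 16  (B↔C swapped to make it positive)
  edge (10, 8)→(8, 10): d=(-2,2) right/bottom  bias=-1
  edge (8, 10)→(2, 8): d=(-6,-2) top-left  bias=+0
  edge (2, 8)→(10, 8): d=(8,0) top-left  bias=+0
    (2,4)@(5, 9): e=[8,0,8] → X  [on edge]
    (3,4)@(7, 9): e=[4,4,8] → X
    (4,4)@(9, 9): e=[0,8,8] → .  [on edge]
    (2,5)@(5, 11): e=[4,-12,24] → .
    (3,5)@(7, 11): e=[0,-8,24] → .  [on edge]
    (2,6)@(5, 13): e=[0,-24,40] → .  [on edge]
    (1,7)@(3, 15): e=[0,-40,56] → .  [on edge]
  covered (2 px):
    . . . . .
    . . . . .
    . . . . .
    . . . . .
    . . X X .
    . . . . .
    . . . . .
    . . . . .
T1:
  2·area = 16  (B↔C swapped to make it positive)
  edge (2, 8)→(8, 10): d=(6,2) right/bottom  bias=-1
  edge (8, 10)→(0, 10): d=(-8,0) right/bottom  bias=-1
  edge (0, 10)→(2, 8): d=(2,-2) top-left  bias=+0
    (4,0)@(9, 1): e=[-56,72,0] → .  [on edge]
    (3,1)@(7, 3): e=[-40,56,0] → .  [on edge]
    (2,2)@(5, 5): e=[-24,40,0] → .  [on edge]
    (1,3)@(3, 7): e=[-8,24,0] → .  [on edge]
    (0,4)@(1, 9): e=[8,8,0] → X  [on edge]
    (1,4)@(3, 9): e=[4,8,4] → X
    (2,4)@(5, 9): e=[0,8,8] → .  [on edge]
    (0,5)@(1, 11): e=[20,-8,4] → .
    (1,5)@(3, 11): e=[16,-8,8] → .
  covered (2 px):
    . . . . .
    . . . . .
    . . . . .
    . . . . .
    X X . . .
    . . . . .
    . . . . .
    . . . . .
T2:
  2·area = 48
  edge (8, 0)→(10, 6): d=(2,6) right/bottom  bias=-1
  edge (10, 6)→(5, 15): d=(-5,9) right/bottom  bias=-1
  edge (5, 15)→(8, 0): d=(3,-15) top-left  bias=+0
    (4,1)@(9, 3): e=[0,24,24] → .  [on edge]
    (3,2)@(7, 5): e=[16,32,0] → X  [on edge]
    (4,2)@(9, 5): e=[4,14,30] → X
    (3,3)@(7, 7): e=[20,22,6] → X
    (3,4)@(7, 9): e=[24,12,12] → X
    (4,4)@(9, 9): e=[12,-6,42] → .
    (3,5)@(7, 11): e=[28,2,18] → X
    (4,5)@(9, 11): e=[16,-16,48] → .
    (3,6)@(7, 13): e=[32,-8,24] → .
    (2,7)@(5, 15): e=[48,0,0] → .  [on edge]
  covered (6 px):
    . . . . .
    . . . . .
    . . . X X
    . . . X X
    . . . X .
    . . . X .
    . . . . .
    . . . . .

Z-buffer (winner per pixel, '.' = empty):
  . . . . .
  . . . . .
  . . . 2 2
  . . . 2 2
  1 1 0 2 .
  . . . 2 .
  . . . . .
  . . . . .

Final: 0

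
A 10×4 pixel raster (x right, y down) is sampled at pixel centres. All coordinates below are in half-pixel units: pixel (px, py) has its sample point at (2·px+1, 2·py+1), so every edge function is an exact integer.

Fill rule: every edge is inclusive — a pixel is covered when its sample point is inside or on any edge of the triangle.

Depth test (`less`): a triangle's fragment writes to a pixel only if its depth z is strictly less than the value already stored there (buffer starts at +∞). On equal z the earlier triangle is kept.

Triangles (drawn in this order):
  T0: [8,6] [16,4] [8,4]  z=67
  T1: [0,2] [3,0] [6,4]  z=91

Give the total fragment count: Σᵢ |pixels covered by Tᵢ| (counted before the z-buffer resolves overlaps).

T0:
  2·area = 16  (B↔C swapped to make it positive)
  edge (8, 6)→(8, 4): d=(0,-2) inclusive
  edge (8, 4)→(16, 4): d=(8,0) inclusive
  edge (16, 4)→(8, 6): d=(-8,2) inclusive
    (4,2)@(9, 5): e=[2,8,6] → █
    (5,2)@(11, 5): e=[6,8,2] → █
    (6,2)@(13, 5): e=[10,8,-2] → ·
    (4,3)@(9, 7): e=[2,24,-10] → ·
    (5,3)@(11, 7): e=[6,24,-14] → ·
  covered (2 px):
    · · · · · · · · · ·
    · · · · · · · · · ·
    · · · · █ █ · · · ·
    · · · · · · · · · ·
T1:
  2·area = 18
  edge (0, 2)→(3, 0): d=(3,-2) inclusive
  edge (3, 0)→(6, 4): d=(3,4) inclusive
  edge (6, 4)→(0, 2): d=(-6,-2) inclusive
    (1,0)@(3, 1): e=[3,3,12] → █
    (2,0)@(5, 1): e=[7,-5,16] → ·
    (1,1)@(3, 3): e=[9,9,0] → █  [on edge]
    (2,1)@(5, 3): e=[13,1,4] → █
    (3,1)@(7, 3): e=[17,-7,8] → ·
    (1,2)@(3, 5): e=[15,15,-12] → ·
    (2,2)@(5, 5): e=[19,7,-8] → ·
    (4,2)@(9, 5): e=[27,-9,0] → ·  [on edge]
    (7,3)@(15, 7): e=[45,-27,0] → ·  [on edge]
  covered (3 px):
    · █ · · · · · · · ·
    · █ █ · · · · · · ·
    · · · · · · · · · ·
    · · · · · · · · · ·

Answer: 5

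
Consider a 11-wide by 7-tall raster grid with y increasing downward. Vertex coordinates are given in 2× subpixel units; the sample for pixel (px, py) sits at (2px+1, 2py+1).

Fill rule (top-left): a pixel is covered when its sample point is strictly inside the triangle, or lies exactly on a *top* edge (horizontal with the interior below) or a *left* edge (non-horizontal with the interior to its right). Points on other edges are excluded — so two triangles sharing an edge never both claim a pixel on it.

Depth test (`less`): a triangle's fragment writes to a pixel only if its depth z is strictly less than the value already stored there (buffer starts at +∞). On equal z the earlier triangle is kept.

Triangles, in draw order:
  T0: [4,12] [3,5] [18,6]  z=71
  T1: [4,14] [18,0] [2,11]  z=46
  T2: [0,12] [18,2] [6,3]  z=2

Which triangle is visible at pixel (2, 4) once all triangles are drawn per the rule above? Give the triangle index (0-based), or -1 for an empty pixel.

T0:
  2·area = 104
  edge (4, 12)→(3, 5): d=(-1,-7) top-left  bias=+0
  edge (3, 5)→(18, 6): d=(15,1) right/bottom  bias=-1
  edge (18, 6)→(4, 12): d=(-14,6) right/bottom  bias=-1
    (1,2)@(3, 5): e=[0,0,104] → ·  [on edge]
    (2,3)@(5, 7): e=[12,28,64] → █
    (3,3)@(7, 7): e=[26,26,52] → █
    (4,3)@(9, 7): e=[40,24,40] → █
    (5,3)@(11, 7): e=[54,22,28] → █
    (6,3)@(13, 7): e=[68,20,16] → █
    (7,3)@(15, 7): e=[82,18,4] → █
    (8,3)@(17, 7): e=[96,16,-8] → ·
    (2,4)@(5, 9): e=[10,58,36] → █
    (5,4)@(11, 9): e=[52,52,0] → ·  [on edge]
    (6,4)@(13, 9): e=[66,50,-12] → ·
    (7,4)@(15, 9): e=[80,48,-24] → ·
  covered (10 px):
    · · · · · · · · · · ·
    · · · · · · · · · · ·
    · · · · · · · · · · ·
    · · █ █ █ █ █ █ · · ·
    · · █ █ █ · · · · · ·
    · · █ · · · · · · · ·
    · · · · · · · · · · ·
T1:
  2·area = 70  (B↔C swapped to make it positive)
  edge (4, 14)→(2, 11): d=(-2,-3) top-left  bias=+0
  edge (2, 11)→(18, 0): d=(16,-11) top-left  bias=+0
  edge (18, 0)→(4, 14): d=(-14,14) right/bottom  bias=-1
    (8,0)@(17, 1): e=[65,5,0] → ·  [on edge]
    (7,1)@(15, 3): e=[55,15,0] → ·  [on edge]
    (5,2)@(11, 5): e=[39,3,28] → █
    (6,2)@(13, 5): e=[45,25,0] → ·  [on edge]
    (4,3)@(9, 7): e=[29,13,28] → █
    (5,3)@(11, 7): e=[35,35,0] → ·  [on edge]
    (2,4)@(5, 9): e=[13,1,56] → █
    (3,4)@(7, 9): e=[19,23,28] → █
    (4,4)@(9, 9): e=[25,45,0] → ·  [on edge]
    (1,5)@(3, 11): e=[3,11,56] → █
    (3,5)@(7, 11): e=[15,55,0] → ·  [on edge]
    (1,6)@(3, 13): e=[-1,43,28] → ·
    (2,6)@(5, 13): e=[5,65,0] → ·  [on edge]
  covered (6 px):
    · · · · · · · · · · ·
    · · · · · · · · · · ·
    · · · · · █ · · · · ·
    · · · · █ · · · · · ·
    · · █ █ · · · · · · ·
    · █ █ · · · · · · · ·
    · · · · · · · · · · ·
T2:
  2·area = 102  (B↔C swapped to make it positive)
  edge (0, 12)→(6, 3): d=(6,-9) top-left  bias=+0
  edge (6, 3)→(18, 2): d=(12,-1) top-left  bias=+0
  edge (18, 2)→(0, 12): d=(-18,10) right/bottom  bias=-1
    (3,1)@(7, 3): e=[9,1,92] → █
    (4,1)@(9, 3): e=[27,3,72] → █
    (5,1)@(11, 3): e=[45,5,52] → █
    (6,1)@(13, 3): e=[63,7,32] → █
    (7,1)@(15, 3): e=[81,9,12] → █
    (8,1)@(17, 3): e=[99,11,-8] → ·
    (2,2)@(5, 5): e=[3,23,76] → █
    (6,2)@(13, 5): e=[75,31,-4] → ·
    (7,2)@(15, 5): e=[93,33,-24] → ·
    (2,3)@(5, 7): e=[15,47,40] → █
    (4,3)@(9, 7): e=[51,51,0] → ·  [on edge]
    (5,3)@(11, 7): e=[69,53,-20] → ·
  covered (14 px):
    · · · · · · · · · · ·
    · · · █ █ █ █ █ · · ·
    · · █ █ █ █ · · · · ·
    · · █ █ · · · · · · ·
    · █ █ · · · · · · · ·
    █ · · · · · · · · · ·
    · · · · · · · · · · ·

Z-buffer (winner per pixel, '.' = empty):
  . . . . . . . . . . .
  . . . 2 2 2 2 2 . . .
  . . 2 2 2 2 . . . . .
  . . 2 2 1 0 0 0 . . .
  . 2 2 1 0 . . . . . .
  2 1 1 . . . . . . . .
  . . . . . . . . . . .

Final: 2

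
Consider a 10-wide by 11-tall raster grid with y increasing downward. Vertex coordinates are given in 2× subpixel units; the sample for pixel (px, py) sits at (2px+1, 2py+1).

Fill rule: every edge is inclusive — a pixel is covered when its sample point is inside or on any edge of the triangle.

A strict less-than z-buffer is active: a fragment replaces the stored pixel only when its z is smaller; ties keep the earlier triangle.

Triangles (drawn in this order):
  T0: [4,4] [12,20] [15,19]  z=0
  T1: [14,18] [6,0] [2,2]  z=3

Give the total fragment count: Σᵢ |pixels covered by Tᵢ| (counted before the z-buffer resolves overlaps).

T0:
  2·area = 56  (B↔C swapped to make it positive)
  edge (4, 4)→(15, 19): d=(11,15) inclusive
  edge (15, 19)→(12, 20): d=(-3,1) inclusive
  edge (12, 20)→(4, 4): d=(-8,-16) inclusive
    (3,4)@(7, 9): e=[10,38,8] → X
    (4,4)@(9, 9): e=[-20,36,40] → .
    (3,5)@(7, 11): e=[32,32,-8] → .
    (4,5)@(9, 11): e=[2,30,24] → X
    (5,5)@(11, 11): e=[-28,28,56] → .
    (4,6)@(9, 13): e=[24,24,8] → X
    (5,6)@(11, 13): e=[-6,22,40] → .
    (4,7)@(9, 15): e=[46,18,-8] → .
    (5,7)@(11, 15): e=[16,16,24] → X
    (6,7)@(13, 15): e=[-14,14,56] → .
    (5,8)@(11, 17): e=[38,10,8] → X
    (6,8)@(13, 17): e=[8,8,40] → X
    (7,9)@(15, 19): e=[0,0,56] → X  [on edge]
    (4,10)@(9, 21): e=[112,0,-56] → .  [on edge]
  covered (8 px):
    . . . . . . . . . .
    . . . . . . . . . .
    . . . . . . . . . .
    . . . . . . . . . .
    . . . X . . . . . .
    . . . . X . . . . .
    . . . . X . . . . .
    . . . . . X . . . .
    . . . . . X X . . .
    . . . . . . X X . .
    . . . . . . . . . .
T1:
  2·area = 88  (B↔C swapped to make it positive)
  edge (14, 18)→(2, 2): d=(-12,-16) inclusive
  edge (2, 2)→(6, 0): d=(4,-2) inclusive
  edge (6, 0)→(14, 18): d=(8,18) inclusive
    (2,0)@(5, 1): e=[60,2,26] → X
    (3,0)@(7, 1): e=[92,6,-10] → .
    (1,1)@(3, 3): e=[4,6,78] → X
    (3,1)@(7, 3): e=[68,14,6] → X
    (4,1)@(9, 3): e=[100,18,-30] → .
    (1,2)@(3, 5): e=[-20,14,94] → .
    (2,2)@(5, 5): e=[12,18,58] → X
    (4,2)@(9, 5): e=[76,26,-14] → .
    (2,3)@(5, 7): e=[-12,26,74] → .
    (3,3)@(7, 7): e=[20,30,38] → X
    (4,3)@(9, 7): e=[52,34,2] → X
    (5,3)@(11, 7): e=[84,38,-34] → .
  covered (11 px):
    . . X . . . . . . .
    . X X X . . . . . .
    . . X X . . . . . .
    . . . X X . . . . .
    . . . . X . . . . .
    . . . . X . . . . .
    . . . . . X . . . .
    . . . . . . . . . .
    . . . . . . . . . .
    . . . . . . . . . .
    . . . . . . . . . .

Final: 19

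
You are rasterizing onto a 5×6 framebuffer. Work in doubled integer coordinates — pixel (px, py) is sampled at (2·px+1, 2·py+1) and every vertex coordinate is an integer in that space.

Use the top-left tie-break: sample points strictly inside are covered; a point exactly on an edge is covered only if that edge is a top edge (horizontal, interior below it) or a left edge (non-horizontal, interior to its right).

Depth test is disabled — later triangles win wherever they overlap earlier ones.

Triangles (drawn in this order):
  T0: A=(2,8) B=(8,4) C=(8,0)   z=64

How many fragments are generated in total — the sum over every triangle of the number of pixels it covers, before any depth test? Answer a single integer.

T0:
  2·area = 24  (B↔C swapped to make it positive)
  edge (2, 8)→(8, 0): d=(6,-8) top-left  bias=+0
  edge (8, 0)→(8, 4): d=(0,4) right/bottom  bias=-1
  edge (8, 4)→(2, 8): d=(-6,4) right/bottom  bias=-1
    (3,1)@(7, 3): e=[10,4,10] → █
    (4,1)@(9, 3): e=[26,-4,2] → ·
    (2,2)@(5, 5): e=[6,12,6] → █
    (3,2)@(7, 5): e=[22,4,-2] → ·
    (1,3)@(3, 7): e=[2,20,2] → █
    (2,3)@(5, 7): e=[18,12,-6] → ·
    (1,4)@(3, 9): e=[14,20,-10] → ·
  covered (3 px):
    · · · · ·
    · · · █ ·
    · · █ · ·
    · █ · · ·
    · · · · ·
    · · · · ·

Answer: 3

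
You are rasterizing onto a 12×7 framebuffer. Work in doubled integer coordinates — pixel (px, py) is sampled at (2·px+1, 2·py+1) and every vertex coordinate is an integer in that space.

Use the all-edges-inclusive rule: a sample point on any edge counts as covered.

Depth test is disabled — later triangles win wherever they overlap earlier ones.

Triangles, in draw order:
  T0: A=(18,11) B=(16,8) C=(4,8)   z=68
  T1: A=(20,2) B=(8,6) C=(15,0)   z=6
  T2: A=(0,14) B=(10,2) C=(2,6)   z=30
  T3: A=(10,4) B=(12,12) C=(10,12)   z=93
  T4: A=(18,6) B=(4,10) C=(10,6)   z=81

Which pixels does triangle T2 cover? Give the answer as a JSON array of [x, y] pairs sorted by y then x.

T0:
  2·area = 36  (B↔C swapped to make it positive)
  edge (18, 11)→(4, 8): d=(-14,-3) inclusive
  edge (4, 8)→(16, 8): d=(12,0) inclusive
  edge (16, 8)→(18, 11): d=(2,3) inclusive
    (4,4)@(9, 9): e=[1,12,23] → #
    (5,4)@(11, 9): e=[7,12,17] → #
    (6,4)@(13, 9): e=[13,12,11] → #
    (7,4)@(15, 9): e=[19,12,5] → #
    (8,4)@(17, 9): e=[25,12,-1] → ·
    (4,5)@(9, 11): e=[-27,36,27] → ·
    (5,5)@(11, 11): e=[-21,36,21] → ·
    (6,5)@(13, 11): e=[-15,36,15] → ·
    (7,5)@(15, 11): e=[-9,36,9] → ·
  covered (4 px):
    · · · · · · · · · · · ·
    · · · · · · · · · · · ·
    · · · · · · · · · · · ·
    · · · · · · · · · · · ·
    · · · · # # # # · · · ·
    · · · · · · · · · · · ·
    · · · · · · · · · · · ·
T1:
  2·area = 44
  edge (20, 2)→(8, 6): d=(-12,4) inclusive
  edge (8, 6)→(15, 0): d=(7,-6) inclusive
  edge (15, 0)→(20, 2): d=(5,2) inclusive
    (7,0)@(15, 1): e=[32,7,5] → #
    (8,0)@(17, 1): e=[24,19,1] → #
    (9,0)@(19, 1): e=[16,31,-3] → ·
    (11,0)@(23, 1): e=[0,55,-11] → ·  [on edge]
    (6,1)@(13, 3): e=[16,9,19] → #
    (8,1)@(17, 3): e=[0,33,11] → #  [on edge]
    (9,1)@(19, 3): e=[-8,45,7] → ·
    (5,2)@(11, 5): e=[0,11,33] → #  [on edge]
    (6,2)@(13, 5): e=[-8,23,29] → ·
    (7,2)@(15, 5): e=[-16,35,25] → ·
    (8,2)@(17, 5): e=[-24,47,21] → ·
    (2,3)@(5, 7): e=[0,-11,55] → ·  [on edge]
  covered (6 px):
    · · · · · · · # # · · ·
    · · · · · · # # # · · ·
    · · · · · # · · · · · ·
    · · · · · · · · · · · ·
    · · · · · · · · · · · ·
    · · · · · · · · · · · ·
    · · · · · · · · · · · ·
T2:
  2·area = 56  (B↔C swapped to make it positive)
  edge (0, 14)→(2, 6): d=(2,-8) inclusive
  edge (2, 6)→(10, 2): d=(8,-4) inclusive
  edge (10, 2)→(0, 14): d=(-10,12) inclusive
    (4,1)@(9, 3): e=[50,4,2] → #
    (5,1)@(11, 3): e=[66,12,-22] → ·
    (2,2)@(5, 5): e=[22,4,30] → #
    (3,2)@(7, 5): e=[38,12,6] → #
    (4,2)@(9, 5): e=[54,20,-18] → ·
    (1,3)@(3, 7): e=[10,12,34] → #
    (3,3)@(7, 7): e=[42,28,-14] → ·
    (1,4)@(3, 9): e=[14,28,14] → #
    (2,4)@(5, 9): e=[30,36,-10] → ·
    (0,5)@(1, 11): e=[2,36,18] → #
    (1,5)@(3, 11): e=[18,44,-6] → ·
    (0,6)@(1, 13): e=[6,52,-2] → ·
  covered (7 px):
    · · · · · · · · · · · ·
    · · · · # · · · · · · ·
    · · # # · · · · · · · ·
    · # # · · · · · · · · ·
    · # · · · · · · · · · ·
    # · · · · · · · · · · ·
    · · · · · · · · · · · ·
T3:
  2·area = 16
  edge (10, 4)→(12, 12): d=(2,8) inclusive
  edge (12, 12)→(10, 12): d=(-2,0) inclusive
  edge (10, 12)→(10, 4): d=(0,-8) inclusive
    (5,4)@(11, 9): e=[2,6,8] → #
    (6,4)@(13, 9): e=[-14,6,24] → ·
    (5,5)@(11, 11): e=[6,2,8] → #
    (6,5)@(13, 11): e=[-10,2,24] → ·
    (5,6)@(11, 13): e=[10,-2,8] → ·
  covered (2 px):
    · · · · · · · · · · · ·
    · · · · · · · · · · · ·
    · · · · · · · · · · · ·
    · · · · · · · · · · · ·
    · · · · · # · · · · · ·
    · · · · · # · · · · · ·
    · · · · · · · · · · · ·
T4:
  2·area = 32
  edge (18, 6)→(4, 10): d=(-14,4) inclusive
  edge (4, 10)→(10, 6): d=(6,-4) inclusive
  edge (10, 6)→(18, 6): d=(8,0) inclusive
    (4,3)@(9, 7): e=[22,2,8] → #
    (5,3)@(11, 7): e=[14,10,8] → #
    (6,3)@(13, 7): e=[6,18,8] → #
    (7,3)@(15, 7): e=[-2,26,8] → ·
    (3,4)@(7, 9): e=[2,6,24] → #
    (4,4)@(9, 9): e=[-6,14,24] → ·
    (5,4)@(11, 9): e=[-14,22,24] → ·
    (6,4)@(13, 9): e=[-22,30,24] → ·
    (3,5)@(7, 11): e=[-26,18,40] → ·
  covered (4 px):
    · · · · · · · · · · · ·
    · · · · · · · · · · · ·
    · · · · · · · · · · · ·
    · · · · # # # · · · · ·
    · · · # · · · · · · · ·
    · · · · · · · · · · · ·
    · · · · · · · · · · · ·

Answer: [[4,1],[2,2],[3,2],[1,3],[2,3],[1,4],[0,5]]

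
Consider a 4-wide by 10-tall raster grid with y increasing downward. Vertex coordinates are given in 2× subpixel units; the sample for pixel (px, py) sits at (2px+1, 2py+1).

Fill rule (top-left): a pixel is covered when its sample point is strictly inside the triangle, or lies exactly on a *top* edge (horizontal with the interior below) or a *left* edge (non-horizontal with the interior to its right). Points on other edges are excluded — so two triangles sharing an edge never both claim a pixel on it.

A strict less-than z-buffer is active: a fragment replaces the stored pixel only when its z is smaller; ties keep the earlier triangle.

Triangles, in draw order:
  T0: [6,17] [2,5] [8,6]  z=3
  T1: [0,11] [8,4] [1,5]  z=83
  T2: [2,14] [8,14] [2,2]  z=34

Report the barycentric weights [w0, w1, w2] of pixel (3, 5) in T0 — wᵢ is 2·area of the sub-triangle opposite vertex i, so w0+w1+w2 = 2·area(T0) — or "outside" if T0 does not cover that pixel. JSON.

T0:
  2·area = 68
  edge (6, 17)→(2, 5): d=(-4,-12) top-left  bias=+0
  edge (2, 5)→(8, 6): d=(6,1) right/bottom  bias=-1
  edge (8, 6)→(6, 17): d=(-2,11) right/bottom  bias=-1
    (1,3)@(3, 7): e=[4,11,53] → X
    (2,3)@(5, 7): e=[28,9,31] → X
    (3,3)@(7, 7): e=[52,7,9] → X
    (1,4)@(3, 9): e=[-4,23,49] → .
    (2,4)@(5, 9): e=[20,21,27] → X
    (2,5)@(5, 11): e=[12,33,23] → X
    (2,6)@(5, 13): e=[4,45,19] → X
    (3,6)@(7, 13): e=[28,43,-3] → .
    (2,7)@(5, 15): e=[-4,57,15] → .
  covered (8 px):
    . . . .
    . . . .
    . . . .
    . X X X
    . . X X
    . . X X
    . . X .
    . . . .
    . . . .
    . . . .
T1:
  2·area = 41  (B↔C swapped to make it positive)
  edge (0, 11)→(1, 5): d=(1,-6) top-left  bias=+0
  edge (1, 5)→(8, 4): d=(7,-1) top-left  bias=+0
  edge (8, 4)→(0, 11): d=(-8,7) right/bottom  bias=-1
    (0,2)@(1, 5): e=[0,0,41] → X  [on edge]
    (1,2)@(3, 5): e=[12,2,27] → X
    (2,2)@(5, 5): e=[24,4,13] → X
    (3,2)@(7, 5): e=[36,6,-1] → .
    (0,3)@(1, 7): e=[2,14,25] → X
    (2,3)@(5, 7): e=[26,18,-3] → .
    (0,4)@(1, 9): e=[4,28,9] → X
    (1,4)@(3, 9): e=[16,30,-5] → .
    (0,5)@(1, 11): e=[6,42,-7] → .
  covered (6 px):
    . . . .
    . . . .
    X X X .
    X X . .
    X . . .
    . . . .
    . . . .
    . . . .
    . . . .
    . . . .
T2:
  2·area = 72  (B↔C swapped to make it positive)
  edge (2, 14)→(2, 2): d=(0,-12) top-left  bias=+0
  edge (2, 2)→(8, 14): d=(6,12) right/bottom  bias=-1
  edge (8, 14)→(2, 14): d=(-6,0) right/bottom  bias=-1
    (1,2)@(3, 5): e=[12,6,54] → X
    (2,2)@(5, 5): e=[36,-18,54] → .
    (1,3)@(3, 7): e=[12,18,42] → X
    (2,3)@(5, 7): e=[36,-6,42] → .
    (1,4)@(3, 9): e=[12,30,30] → X
    (2,4)@(5, 9): e=[36,6,30] → X
    (3,4)@(7, 9): e=[60,-18,30] → .
    (1,5)@(3, 11): e=[12,42,18] → X
    (3,5)@(7, 11): e=[60,-6,18] → .
    (1,6)@(3, 13): e=[12,54,6] → X
    (3,6)@(7, 13): e=[60,6,6] → X
    (1,7)@(3, 15): e=[12,66,-6] → .
  covered (9 px):
    . . . .
    . . . .
    . X . .
    . X . .
    . X X .
    . X X .
    . X X X
    . . . .
    . . . .
    . . . .

Answer: [31,1,36]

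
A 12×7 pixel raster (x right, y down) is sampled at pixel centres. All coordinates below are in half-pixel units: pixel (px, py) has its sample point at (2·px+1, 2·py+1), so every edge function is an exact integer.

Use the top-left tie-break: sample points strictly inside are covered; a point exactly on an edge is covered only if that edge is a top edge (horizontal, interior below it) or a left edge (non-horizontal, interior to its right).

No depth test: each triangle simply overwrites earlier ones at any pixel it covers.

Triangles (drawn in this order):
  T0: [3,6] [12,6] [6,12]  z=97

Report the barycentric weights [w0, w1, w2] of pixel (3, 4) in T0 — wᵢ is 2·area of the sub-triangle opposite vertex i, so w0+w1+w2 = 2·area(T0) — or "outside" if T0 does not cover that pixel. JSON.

T0:
  2·area = 54
  edge (3, 6)→(12, 6): d=(9,0) top-left  bias=+0
  edge (12, 6)→(6, 12): d=(-6,6) right/bottom  bias=-1
  edge (6, 12)→(3, 6): d=(-3,-6) top-left  bias=+0
    (8,0)@(17, 1): e=[-45,0,99] → .  [on edge]
    (7,1)@(15, 3): e=[-27,0,81] → .  [on edge]
    (6,2)@(13, 5): e=[-9,0,63] → .  [on edge]
    (2,3)@(5, 7): e=[9,36,9] → X
    (3,3)@(7, 7): e=[9,24,21] → X
    (4,3)@(9, 7): e=[9,12,33] → X
    (5,3)@(11, 7): e=[9,0,45] → .  [on edge]
    (2,4)@(5, 9): e=[27,24,3] → X
    (4,4)@(9, 9): e=[27,0,27] → .  [on edge]
    (2,5)@(5, 11): e=[45,12,-3] → .
    (3,5)@(7, 11): e=[45,0,9] → .  [on edge]
    (2,6)@(5, 13): e=[63,0,-9] → .  [on edge]
  covered (5 px):
    . . . . . . . . . . . .
    . . . . . . . . . . . .
    . . . . . . . . . . . .
    . . X X X . . . . . . .
    . . X X . . . . . . . .
    . . . . . . . . . . . .
    . . . . . . . . . . . .

Answer: [12,15,27]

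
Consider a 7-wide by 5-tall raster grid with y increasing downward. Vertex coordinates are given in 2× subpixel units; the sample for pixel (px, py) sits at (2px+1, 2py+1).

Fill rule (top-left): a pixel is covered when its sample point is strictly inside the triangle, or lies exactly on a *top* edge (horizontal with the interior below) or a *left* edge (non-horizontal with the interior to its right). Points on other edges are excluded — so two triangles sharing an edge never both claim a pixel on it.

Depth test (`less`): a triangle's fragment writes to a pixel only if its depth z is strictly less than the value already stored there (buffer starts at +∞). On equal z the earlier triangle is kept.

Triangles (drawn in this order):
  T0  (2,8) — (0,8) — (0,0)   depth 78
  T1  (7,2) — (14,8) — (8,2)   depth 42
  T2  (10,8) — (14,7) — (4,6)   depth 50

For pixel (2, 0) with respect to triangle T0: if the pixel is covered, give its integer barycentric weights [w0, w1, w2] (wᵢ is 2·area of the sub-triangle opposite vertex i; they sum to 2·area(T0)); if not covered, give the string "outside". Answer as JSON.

T0:
  2·area = 16
  edge (2, 8)→(0, 8): d=(-2,0) right/bottom  bias=-1
  edge (0, 8)→(0, 0): d=(0,-8) top-left  bias=+0
  edge (0, 0)→(2, 8): d=(2,8) right/bottom  bias=-1
    (0,2)@(1, 5): e=[6,8,2] → #
    (1,2)@(3, 5): e=[6,24,-14] → ·
    (0,3)@(1, 7): e=[2,8,6] → #
    (1,3)@(3, 7): e=[2,24,-10] → ·
    (0,4)@(1, 9): e=[-2,8,10] → ·
  covered (2 px):
    · · · · · · ·
    · · · · · · ·
    # · · · · · ·
    # · · · · · ·
    · · · · · · ·
T1:
  2·area = 6  (B↔C swapped to make it positive)
  edge (7, 2)→(8, 2): d=(1,0) top-left  bias=+0
  edge (8, 2)→(14, 8): d=(6,6) right/bottom  bias=-1
  edge (14, 8)→(7, 2): d=(-7,-6) top-left  bias=+0
    (3,0)@(7, 1): e=[-1,0,7] → ·  [on edge]
    (4,1)@(9, 3): e=[1,0,5] → ·  [on edge]
    (5,2)@(11, 5): e=[3,0,3] → ·  [on edge]
    (6,3)@(13, 7): e=[5,0,1] → ·  [on edge]
  covered (0 px):
    · · · · · · ·
    · · · · · · ·
    · · · · · · ·
    · · · · · · ·
    · · · · · · ·
T2:
  2·area = 14  (B↔C swapped to make it positive)
  edge (10, 8)→(4, 6): d=(-6,-2) top-left  bias=+0
  edge (4, 6)→(14, 7): d=(10,1) right/bottom  bias=-1
  edge (14, 7)→(10, 8): d=(-4,1) right/bottom  bias=-1
    (0,2)@(1, 5): e=[0,-7,21] → ·  [on edge]
    (3,3)@(7, 7): e=[0,7,7] → #  [on edge]
    (4,3)@(9, 7): e=[4,5,5] → #
    (5,3)@(11, 7): e=[8,3,3] → #
    (6,3)@(13, 7): e=[12,1,1] → #
    (3,4)@(7, 9): e=[-12,27,-1] → ·
    (4,4)@(9, 9): e=[-8,25,-3] → ·
    (5,4)@(11, 9): e=[-4,23,-5] → ·
    (6,4)@(13, 9): e=[0,21,-7] → ·  [on edge]
  covered (4 px):
    · · · · · · ·
    · · · · · · ·
    · · · · · · ·
    · · · # # # #
    · · · · · · ·

Answer: "outside"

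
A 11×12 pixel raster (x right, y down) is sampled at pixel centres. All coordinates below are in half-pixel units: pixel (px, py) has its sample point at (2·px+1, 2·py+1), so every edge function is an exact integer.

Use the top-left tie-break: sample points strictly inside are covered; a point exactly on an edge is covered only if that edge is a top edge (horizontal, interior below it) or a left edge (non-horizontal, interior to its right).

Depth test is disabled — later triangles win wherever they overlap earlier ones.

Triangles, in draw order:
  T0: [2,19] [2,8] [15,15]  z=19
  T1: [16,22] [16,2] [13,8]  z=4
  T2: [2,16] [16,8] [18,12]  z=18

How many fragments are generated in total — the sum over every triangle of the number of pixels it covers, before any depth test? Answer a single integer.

T0:
  2·area = 143
  edge (2, 19)→(2, 8): d=(0,-11) top-left  bias=+0
  edge (2, 8)→(15, 15): d=(13,7) right/bottom  bias=-1
  edge (15, 15)→(2, 19): d=(-13,4) right/bottom  bias=-1
    (1,4)@(3, 9): e=[11,6,126] → █
    (2,4)@(5, 9): e=[33,-8,118] → ·
    (1,5)@(3, 11): e=[11,32,100] → █
    (2,5)@(5, 11): e=[33,18,92] → █
    (3,5)@(7, 11): e=[55,4,84] → █
    (4,5)@(9, 11): e=[77,-10,76] → ·
    (1,6)@(3, 13): e=[11,58,74] → █
    (4,6)@(9, 13): e=[77,16,50] → █
    (5,6)@(11, 13): e=[99,2,42] → █
    (6,6)@(13, 13): e=[121,-12,34] → ·
    (1,7)@(3, 15): e=[11,84,48] → █
    (6,7)@(13, 15): e=[121,14,8] → █
    (7,7)@(15, 15): e=[143,0,0] → ·  [on edge]
  covered (18 px):
    · · · · · · · · · · ·
    · · · · · · · · · · ·
    · · · · · · · · · · ·
    · · · · · · · · · · ·
    · █ · · · · · · · · ·
    · █ █ █ · · · · · · ·
    · █ █ █ █ █ · · · · ·
    · █ █ █ █ █ █ · · · ·
    · █ █ █ · · · · · · ·
    · · · · · · · · · · ·
    · · · · · · · · · · ·
    · · · · · · · · · · ·
T1:
  2·area = 60  (B↔C swapped to make it positive)
  edge (16, 22)→(13, 8): d=(-3,-14) top-left  bias=+0
  edge (13, 8)→(16, 2): d=(3,-6) top-left  bias=+0
  edge (16, 2)→(16, 22): d=(0,20) right/bottom  bias=-1
    (7,2)@(15, 5): e=[37,3,20] → █
    (8,2)@(17, 5): e=[65,15,-20] → ·
    (7,3)@(15, 7): e=[31,9,20] → █
    (8,3)@(17, 7): e=[59,21,-20] → ·
    (7,4)@(15, 9): e=[25,15,20] → █
    (8,4)@(17, 9): e=[53,27,-20] → ·
    (7,5)@(15, 11): e=[19,21,20] → █
    (8,5)@(17, 11): e=[47,33,-20] → ·
    (7,6)@(15, 13): e=[13,27,20] → █
    (8,6)@(17, 13): e=[41,39,-20] → ·
    (7,7)@(15, 15): e=[7,33,20] → █
    (8,7)@(17, 15): e=[35,45,-20] → ·
  covered (7 px):
    · · · · · · · · · · ·
    · · · · · · · · · · ·
    · · · · · · · █ · · ·
    · · · · · · · █ · · ·
    · · · · · · · █ · · ·
    · · · · · · · █ · · ·
    · · · · · · · █ · · ·
    · · · · · · · █ · · ·
    · · · · · · · █ · · ·
    · · · · · · · · · · ·
    · · · · · · · · · · ·
    · · · · · · · · · · ·
T2:
  2·area = 72
  edge (2, 16)→(16, 8): d=(14,-8) top-left  bias=+0
  edge (16, 8)→(18, 12): d=(2,4) right/bottom  bias=-1
  edge (18, 12)→(2, 16): d=(-16,4) right/bottom  bias=-1
    (7,4)@(15, 9): e=[6,6,60] → █
    (8,4)@(17, 9): e=[22,-2,52] → ·
    (5,5)@(11, 11): e=[2,26,44] → █
    (6,5)@(13, 11): e=[18,18,36] → █
    (8,5)@(17, 11): e=[50,2,20] → █
    (9,5)@(19, 11): e=[66,-6,12] → ·
    (4,6)@(9, 13): e=[14,38,20] → █
    (7,6)@(15, 13): e=[62,14,-4] → ·
    (8,6)@(17, 13): e=[78,6,-12] → ·
    (2,7)@(5, 15): e=[10,58,4] → █
    (3,7)@(7, 15): e=[26,50,-4] → ·
    (4,7)@(9, 15): e=[42,42,-12] → ·
  covered (9 px):
    · · · · · · · · · · ·
    · · · · · · · · · · ·
    · · · · · · · · · · ·
    · · · · · · · · · · ·
    · · · · · · · █ · · ·
    · · · · · █ █ █ █ · ·
    · · · · █ █ █ · · · ·
    · · █ · · · · · · · ·
    · · · · · · · · · · ·
    · · · · · · · · · · ·
    · · · · · · · · · · ·
    · · · · · · · · · · ·

Result: 34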